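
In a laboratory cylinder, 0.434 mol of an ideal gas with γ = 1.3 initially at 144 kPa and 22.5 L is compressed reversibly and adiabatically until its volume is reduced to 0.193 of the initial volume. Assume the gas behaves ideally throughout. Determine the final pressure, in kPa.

1220 kPa

T₁ = P₁V₁/(nR) = 144×22.5/(0.434×8.314) = 898 K.
Adiabatic: TV^(γ−1) = const ⇒ T₂ = 898×(5.18)^0.300 = 1470 K; PV^γ = const ⇒ P₂ = 1220 kPa.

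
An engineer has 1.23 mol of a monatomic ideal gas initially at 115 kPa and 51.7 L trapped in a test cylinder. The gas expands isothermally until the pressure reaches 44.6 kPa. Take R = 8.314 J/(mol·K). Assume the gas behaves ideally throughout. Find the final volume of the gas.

133 L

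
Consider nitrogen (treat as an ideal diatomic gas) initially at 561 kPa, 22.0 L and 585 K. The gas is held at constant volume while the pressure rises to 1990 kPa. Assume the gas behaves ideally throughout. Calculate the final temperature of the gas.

2080 K

Isochoric: V stays 22.0 L; P/T = const ⇒ T₂ = 2080 K, P₂ = 1990 kPa.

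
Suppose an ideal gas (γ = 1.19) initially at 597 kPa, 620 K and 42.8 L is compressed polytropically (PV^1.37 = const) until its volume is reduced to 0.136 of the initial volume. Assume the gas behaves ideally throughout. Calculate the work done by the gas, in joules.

n = P₁V₁/(RT₁) = 597×42.8/(8.314×620) = 4.96 mol.
Polytropic n=1.37: T₂ = T₁(V₁/V₂)^(n−1) = 620×(7.35)^0.37 = 1300 K; P₂ = P₁(V₁/V₂)^n = 9180 kPa.
W = (P₁V₁−P₂V₂)/(n−1) = (597×42.8−9180×5.82)/0.37 = -75400 J.

-75400 J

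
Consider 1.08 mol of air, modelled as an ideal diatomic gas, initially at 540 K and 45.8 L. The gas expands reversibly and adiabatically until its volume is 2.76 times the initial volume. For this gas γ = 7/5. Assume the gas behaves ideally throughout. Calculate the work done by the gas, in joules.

4050 J

P₁ = nRT₁/V₁ = 1.08×8.314×540/45.8 = 106 kPa.
Adiabatic: TV^(γ−1) = const ⇒ T₂ = 540×(0.362)^0.400 = 360 K; PV^γ = const ⇒ P₂ = 25.6 kPa.
ΔU = nCvΔT = 1.08×20.8×(360−540) = -4050 J.
Q = 0 for an adiabatic process, so W = −ΔU = 4050 J.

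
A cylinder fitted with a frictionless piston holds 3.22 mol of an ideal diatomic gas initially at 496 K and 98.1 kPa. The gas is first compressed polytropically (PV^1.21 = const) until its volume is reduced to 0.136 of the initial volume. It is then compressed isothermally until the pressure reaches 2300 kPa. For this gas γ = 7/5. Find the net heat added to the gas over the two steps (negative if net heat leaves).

V₁ = nRT₁/P₁ = 3.22×8.314×496/98.1 = 135 L.
Step 1 — Polytropic n=1.21: T₂ = T₁(V₁/V₂)^(n−1) = 496×(7.35)^0.21 = 754 K; P₂ = P₁(V₁/V₂)^n = 1100 kPa.
W = (P₁V₁−P₂V₂)/(n−1) = (98.1×135−1100×18.4)/0.21 = -32900 J.
ΔU = nCvΔT = 3.22×20.8×(754−496) = 17300 J.
Q = ΔU + W = -15600 J.
State after step 1: P = 1100 kPa, V = 18.4 L, T = 754 K.
Step 2 — Isothermal: T stays 754 K; PV = const ⇒ V₂ = 8.78 L, P₂ = 2300 kPa.
ΔU = 0 (ideal gas, T constant).
W = nRT ln(V₂/V₁) = 3.22×8.314×754×ln(0.477) = -15000 J.
Q = ΔU + W = -15000 J.
Net over both steps: W = -47900 J, Q = -30600 J, ΔU = 17300 J.

-30600 J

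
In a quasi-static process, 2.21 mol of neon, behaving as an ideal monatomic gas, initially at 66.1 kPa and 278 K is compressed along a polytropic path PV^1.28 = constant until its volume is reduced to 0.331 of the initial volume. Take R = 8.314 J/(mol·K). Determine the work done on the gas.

V₁ = nRT₁/P₁ = 2.21×8.314×278/66.1 = 77.3 L.
Polytropic n=1.28: T₂ = T₁(V₁/V₂)^(n−1) = 278×(3.02)^0.28 = 379 K; P₂ = P₁(V₁/V₂)^n = 272 kPa.
W = (P₁V₁−P₂V₂)/(n−1) = (66.1×77.3−272×25.6)/0.28 = -6620 J.
Work done on the gas = −W_by = 6620 J.

6620 J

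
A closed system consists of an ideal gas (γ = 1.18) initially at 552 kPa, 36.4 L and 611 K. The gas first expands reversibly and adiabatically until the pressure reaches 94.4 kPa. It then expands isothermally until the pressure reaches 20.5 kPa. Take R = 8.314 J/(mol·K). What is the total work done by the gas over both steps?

n = P₁V₁/(RT₁) = 552×36.4/(8.314×611) = 3.96 mol.
Step 1 — Adiabatic: T₂/T₁ = (P₂/P₁)^((γ−1)/γ) ⇒ T₂ = 611×(0.171)^0.153 = 467 K; V₂ = 163 L.
ΔU = nCvΔT = 3.96×46.2×(467−611) = -26400 J.
Q = 0 for an adiabatic process, so W = −ΔU = 26400 J.
State after step 1: P = 94.4 kPa, V = 163 L, T = 467 K.
Step 2 — Isothermal: T stays 467 K; PV = const ⇒ V₂ = 749 L, P₂ = 20.5 kPa.
ΔU = 0 (ideal gas, T constant).
W = nRT ln(V₂/V₁) = 3.96×8.314×467×ln(4.60) = 23400 J.
Q = ΔU + W = 23400 J.
Net over both steps: W = 49800 J, Q = 23400 J, ΔU = -26400 J.

49800 J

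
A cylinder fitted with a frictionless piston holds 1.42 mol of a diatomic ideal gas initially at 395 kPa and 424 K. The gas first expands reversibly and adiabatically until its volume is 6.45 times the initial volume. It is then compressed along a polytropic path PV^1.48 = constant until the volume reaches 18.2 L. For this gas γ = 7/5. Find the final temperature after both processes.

V₁ = nRT₁/P₁ = 1.42×8.314×424/395 = 12.7 L.
Step 1 — Adiabatic: TV^(γ−1) = const ⇒ T₂ = 424×(0.155)^0.400 = 201 K; PV^γ = const ⇒ P₂ = 29.1 kPa.
ΔU = nCvΔT = 1.42×20.8×(201−424) = -6580 J.
Q = 0 for an adiabatic process, so W = −ΔU = 6580 J.
State after step 1: P = 29.1 kPa, V = 81.7 L, T = 201 K.
Step 2 — Polytropic n=1.48: T₂ = T₁(V₁/V₂)^(n−1) = 201×(4.49)^0.48 = 414 K; P₂ = P₁(V₁/V₂)^n = 268 kPa.
W = (P₁V₁−P₂V₂)/(n−1) = (29.1×81.7−268×18.2)/0.48 = -5230 J.
ΔU = nCvΔT = 1.42×20.8×(414−201) = 6270 J.
Q = ΔU + W = 1050 J.
Net over both steps: W = 1350 J, Q = 1050 J, ΔU = -304 J.

414 K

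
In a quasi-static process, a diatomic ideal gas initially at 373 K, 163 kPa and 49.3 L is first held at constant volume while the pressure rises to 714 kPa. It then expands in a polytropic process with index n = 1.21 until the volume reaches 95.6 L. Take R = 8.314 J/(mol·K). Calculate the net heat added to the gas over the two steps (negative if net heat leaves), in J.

78200 J

n = P₁V₁/(RT₁) = 163×49.3/(8.314×373) = 2.59 mol.
Step 1 — Isochoric: V stays 49.3 L; P/T = const ⇒ T₂ = 1630 K, P₂ = 714 kPa.
W = 0 (no volume change).
ΔU = nCvΔT = 2.59×20.8×(1630−373) = 67900 J.
Q = ΔU = 67900 J.
State after step 1: P = 714 kPa, V = 49.3 L, T = 1630 K.
Step 2 — Polytropic n=1.21: T₂ = T₁(V₁/V₂)^(n−1) = 1630×(0.516)^0.21 = 1420 K; P₂ = P₁(V₁/V₂)^n = 320 kPa.
W = (P₁V₁−P₂V₂)/(n−1) = (714×49.3−320×95.6)/0.21 = 21800 J.
ΔU = nCvΔT = 2.59×20.8×(1420−1630) = -11400 J.
Q = ΔU + W = 10300 J.
Net over both steps: W = 21800 J, Q = 78200 J, ΔU = 56500 J.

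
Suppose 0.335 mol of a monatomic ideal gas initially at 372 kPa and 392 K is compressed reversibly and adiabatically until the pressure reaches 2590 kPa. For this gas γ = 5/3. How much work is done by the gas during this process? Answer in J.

-1920 J

V₁ = nRT₁/P₁ = 0.335×8.314×392/372 = 2.93 L.
Adiabatic: T₂/T₁ = (P₂/P₁)^((γ−1)/γ) ⇒ T₂ = 392×(6.96)^0.400 = 852 K; V₂ = 0.916 L.
ΔU = nCvΔT = 0.335×12.5×(852−392) = 1920 J.
Q = 0 for an adiabatic process, so W = −ΔU = -1920 J.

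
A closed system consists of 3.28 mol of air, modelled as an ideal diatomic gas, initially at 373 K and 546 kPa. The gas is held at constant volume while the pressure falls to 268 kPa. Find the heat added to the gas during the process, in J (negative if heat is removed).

V₁ = nRT₁/P₁ = 3.28×8.314×373/546 = 18.6 L.
Isochoric: V stays 18.6 L; P/T = const ⇒ T₂ = 183 K, P₂ = 268 kPa.
W = 0 (no volume change).
ΔU = nCvΔT = 3.28×20.8×(183−373) = -12900 J.
Q = ΔU = -12900 J.

-12900 J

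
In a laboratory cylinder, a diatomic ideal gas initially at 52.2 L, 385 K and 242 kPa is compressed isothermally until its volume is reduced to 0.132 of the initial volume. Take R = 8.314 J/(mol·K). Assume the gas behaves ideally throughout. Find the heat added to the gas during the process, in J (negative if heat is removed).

n = P₁V₁/(RT₁) = 242×52.2/(8.314×385) = 3.95 mol.
Isothermal: T stays 385 K; PV = const ⇒ V₂ = 6.89 L, P₂ = 1830 kPa.
ΔU = 0 (ideal gas, T constant).
W = nRT ln(V₂/V₁) = 3.95×8.314×385×ln(0.132) = -25600 J.
Q = ΔU + W = -25600 J.

-25600 J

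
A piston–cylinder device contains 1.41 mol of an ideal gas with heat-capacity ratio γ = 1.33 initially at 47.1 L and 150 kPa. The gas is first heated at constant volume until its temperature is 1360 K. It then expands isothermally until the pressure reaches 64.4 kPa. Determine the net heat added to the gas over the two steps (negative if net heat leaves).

53400 J

T₁ = P₁V₁/(nR) = 150×47.1/(1.41×8.314) = 603 K.
Step 1 — Isochoric: V stays 47.1 L; P/T = const ⇒ T₂ = 1360 K, P₂ = 338 kPa.
W = 0 (no volume change).
ΔU = nCvΔT = 1.41×25.2×(1360−603) = 26900 J.
Q = ΔU = 26900 J.
State after step 1: P = 338 kPa, V = 47.1 L, T = 1360 K.
Step 2 — Isothermal: T stays 1360 K; PV = const ⇒ V₂ = 248 L, P₂ = 64.4 kPa.
ΔU = 0 (ideal gas, T constant).
W = nRT ln(V₂/V₁) = 1.41×8.314×1360×ln(5.26) = 26500 J.
Q = ΔU + W = 26500 J.
Net over both steps: W = 26500 J, Q = 53400 J, ΔU = 26900 J.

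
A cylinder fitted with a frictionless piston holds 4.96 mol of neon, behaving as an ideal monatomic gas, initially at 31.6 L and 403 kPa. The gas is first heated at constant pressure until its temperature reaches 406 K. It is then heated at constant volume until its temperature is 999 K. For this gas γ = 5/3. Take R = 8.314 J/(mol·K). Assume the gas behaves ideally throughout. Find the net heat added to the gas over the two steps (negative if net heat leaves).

46700 J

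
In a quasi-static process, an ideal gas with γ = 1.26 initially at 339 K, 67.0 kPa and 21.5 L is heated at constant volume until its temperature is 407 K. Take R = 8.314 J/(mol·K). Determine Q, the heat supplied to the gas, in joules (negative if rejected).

n = P₁V₁/(RT₁) = 67.0×21.5/(8.314×339) = 0.511 mol.
Isochoric: V stays 21.5 L; P/T = const ⇒ T₂ = 407 K, P₂ = 80.4 kPa.
W = 0 (no volume change).
ΔU = nCvΔT = 0.511×32.0×(407−339) = 1110 J.
Q = ΔU = 1110 J.

1110 J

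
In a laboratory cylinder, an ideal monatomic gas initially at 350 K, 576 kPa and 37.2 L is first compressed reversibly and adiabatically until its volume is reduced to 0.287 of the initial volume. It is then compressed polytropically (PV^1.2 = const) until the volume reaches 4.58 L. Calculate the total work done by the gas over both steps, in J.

-87100 J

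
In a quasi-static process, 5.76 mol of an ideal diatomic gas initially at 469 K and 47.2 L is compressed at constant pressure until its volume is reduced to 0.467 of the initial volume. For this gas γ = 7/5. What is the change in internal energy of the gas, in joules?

P₁ = nRT₁/V₁ = 5.76×8.314×469/47.2 = 476 kPa.
Isobaric: P stays 476 kPa; V/T = const ⇒ T₂ = 219 K, V₂ = 22.0 L.
For an ideal gas ΔU = nCvΔT with Cv = (5/2)R = 20.8 J/(mol·K).
ΔU = 5.76×20.8×(219−469) = -29900 J.

-29900 J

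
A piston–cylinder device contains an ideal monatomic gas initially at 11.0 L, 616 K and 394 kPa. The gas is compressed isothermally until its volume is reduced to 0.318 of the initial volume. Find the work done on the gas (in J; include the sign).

n = P₁V₁/(RT₁) = 394×11.0/(8.314×616) = 0.846 mol.
Isothermal: T stays 616 K; PV = const ⇒ V₂ = 3.50 L, P₂ = 1240 kPa.
W = nRT ln(V₂/V₁) = 0.846×8.314×616×ln(0.318) = -4970 J.
Work done on the gas = −W_by = 4970 J.

4970 J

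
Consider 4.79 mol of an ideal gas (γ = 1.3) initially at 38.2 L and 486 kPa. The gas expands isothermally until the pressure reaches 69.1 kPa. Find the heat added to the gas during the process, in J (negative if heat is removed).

T₁ = P₁V₁/(nR) = 486×38.2/(4.79×8.314) = 466 K.
Isothermal: T stays 466 K; PV = const ⇒ V₂ = 269 L, P₂ = 69.1 kPa.
ΔU = 0 (ideal gas, T constant).
W = nRT ln(V₂/V₁) = 4.79×8.314×466×ln(7.03) = 36200 J.
Q = ΔU + W = 36200 J.

36200 J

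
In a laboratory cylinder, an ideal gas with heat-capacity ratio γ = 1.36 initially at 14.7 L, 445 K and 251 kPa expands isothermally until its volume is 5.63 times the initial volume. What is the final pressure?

44.6 kPa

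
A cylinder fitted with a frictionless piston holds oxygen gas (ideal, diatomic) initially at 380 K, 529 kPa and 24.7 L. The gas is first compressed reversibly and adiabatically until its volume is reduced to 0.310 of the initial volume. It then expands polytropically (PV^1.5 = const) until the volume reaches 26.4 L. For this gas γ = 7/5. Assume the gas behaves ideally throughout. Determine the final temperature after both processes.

327 K

n = P₁V₁/(RT₁) = 529×24.7/(8.314×380) = 4.14 mol.
Step 1 — Adiabatic: TV^(γ−1) = const ⇒ T₂ = 380×(3.23)^0.400 = 607 K; PV^γ = const ⇒ P₂ = 2730 kPa.
ΔU = nCvΔT = 4.14×20.8×(607−380) = 19500 J.
Q = 0 for an adiabatic process, so W = −ΔU = -19500 J.
State after step 1: P = 2730 kPa, V = 7.66 L, T = 607 K.
Step 2 — Polytropic n=1.5: T₂ = T₁(V₁/V₂)^(n−1) = 607×(0.290)^0.50 = 327 K; P₂ = P₁(V₁/V₂)^n = 426 kPa.
W = (P₁V₁−P₂V₂)/(n−1) = (2730×7.66−426×26.4)/0.50 = 19300 J.
ΔU = nCvΔT = 4.14×20.8×(327−607) = -24100 J.
Q = ΔU + W = -4820 J.
Net over both steps: W = -255 J, Q = -4820 J, ΔU = -4560 J.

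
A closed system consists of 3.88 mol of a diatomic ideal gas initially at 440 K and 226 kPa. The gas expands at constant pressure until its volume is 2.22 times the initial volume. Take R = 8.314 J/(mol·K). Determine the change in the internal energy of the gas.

V₁ = nRT₁/P₁ = 3.88×8.314×440/226 = 62.8 L.
Isobaric: P stays 226 kPa; V/T = const ⇒ T₂ = 977 K, V₂ = 139 L.
For an ideal gas ΔU = nCvΔT with Cv = (5/2)R = 20.8 J/(mol·K).
ΔU = 3.88×20.8×(977−440) = 43300 J.

43300 J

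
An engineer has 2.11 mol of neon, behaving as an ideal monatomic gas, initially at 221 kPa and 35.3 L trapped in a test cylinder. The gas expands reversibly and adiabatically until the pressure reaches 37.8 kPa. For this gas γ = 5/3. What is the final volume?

102 L

T₁ = P₁V₁/(nR) = 221×35.3/(2.11×8.314) = 445 K.
Adiabatic: T₂/T₁ = (P₂/P₁)^((γ−1)/γ) ⇒ T₂ = 445×(0.171)^0.400 = 219 K; V₂ = 102 L.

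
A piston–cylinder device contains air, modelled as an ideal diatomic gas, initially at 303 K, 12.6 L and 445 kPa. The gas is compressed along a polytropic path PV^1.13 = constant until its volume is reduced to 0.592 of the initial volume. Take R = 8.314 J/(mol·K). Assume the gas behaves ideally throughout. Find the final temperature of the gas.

324 K

Polytropic n=1.13: T₂ = T₁(V₁/V₂)^(n−1) = 303×(1.69)^0.13 = 324 K; P₂ = P₁(V₁/V₂)^n = 805 kPa.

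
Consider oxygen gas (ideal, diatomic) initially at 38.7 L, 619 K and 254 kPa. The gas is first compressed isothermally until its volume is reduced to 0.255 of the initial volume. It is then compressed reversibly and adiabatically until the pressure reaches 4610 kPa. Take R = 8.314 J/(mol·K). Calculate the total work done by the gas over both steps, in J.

-26900 J

n = P₁V₁/(RT₁) = 254×38.7/(8.314×619) = 1.91 mol.
Step 1 — Isothermal: T stays 619 K; PV = const ⇒ V₂ = 9.87 L, P₂ = 996 kPa.
ΔU = 0 (ideal gas, T constant).
W = nRT ln(V₂/V₁) = 1.91×8.314×619×ln(0.255) = -13400 J.
Q = ΔU + W = -13400 J.
State after step 1: P = 996 kPa, V = 9.87 L, T = 619 K.
Step 2 — Adiabatic: T₂/T₁ = (P₂/P₁)^((γ−1)/γ) ⇒ T₂ = 619×(4.63)^0.286 = 959 K; V₂ = 3.30 L.
ΔU = nCvΔT = 1.91×20.8×(959−619) = 13500 J.
Q = 0 for an adiabatic process, so W = −ΔU = -13500 J.
Net over both steps: W = -26900 J, Q = -13400 J, ΔU = 13500 J.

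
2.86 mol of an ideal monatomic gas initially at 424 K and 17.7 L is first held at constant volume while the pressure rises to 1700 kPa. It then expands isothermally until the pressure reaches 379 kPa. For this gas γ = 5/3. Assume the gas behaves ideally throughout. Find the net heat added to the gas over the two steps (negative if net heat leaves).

75200 J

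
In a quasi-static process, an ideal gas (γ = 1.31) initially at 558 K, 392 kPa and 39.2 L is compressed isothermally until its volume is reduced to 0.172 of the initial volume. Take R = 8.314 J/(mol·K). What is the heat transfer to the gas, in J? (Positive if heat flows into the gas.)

-27000 J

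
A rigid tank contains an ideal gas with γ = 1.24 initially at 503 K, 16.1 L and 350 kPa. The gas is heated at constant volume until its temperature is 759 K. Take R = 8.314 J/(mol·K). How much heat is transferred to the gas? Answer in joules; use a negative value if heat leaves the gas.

11900 J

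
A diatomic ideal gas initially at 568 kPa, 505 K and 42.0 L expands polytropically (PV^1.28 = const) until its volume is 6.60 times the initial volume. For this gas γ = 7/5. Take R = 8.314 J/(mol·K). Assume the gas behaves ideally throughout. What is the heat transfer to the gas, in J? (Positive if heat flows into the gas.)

n = P₁V₁/(RT₁) = 568×42.0/(8.314×505) = 5.68 mol.
Polytropic n=1.28: T₂ = T₁(V₁/V₂)^(n−1) = 505×(0.152)^0.28 = 298 K; P₂ = P₁(V₁/V₂)^n = 50.7 kPa.
W = (P₁V₁−P₂V₂)/(n−1) = (568×42.0−50.7×277)/0.28 = 35000 J.
ΔU = nCvΔT = 5.68×20.8×(298−505) = -24500 J.
Q = ΔU + W = 10500 J.

10500 J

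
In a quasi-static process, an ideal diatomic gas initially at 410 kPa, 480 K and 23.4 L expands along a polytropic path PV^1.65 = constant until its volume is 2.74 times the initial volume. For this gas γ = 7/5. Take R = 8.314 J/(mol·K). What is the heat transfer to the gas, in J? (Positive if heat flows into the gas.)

n = P₁V₁/(RT₁) = 410×23.4/(8.314×480) = 2.40 mol.
Polytropic n=1.65: T₂ = T₁(V₁/V₂)^(n−1) = 480×(0.365)^0.65 = 249 K; P₂ = P₁(V₁/V₂)^n = 77.7 kPa.
W = (P₁V₁−P₂V₂)/(n−1) = (410×23.4−77.7×64.1)/0.65 = 7090 J.
ΔU = nCvΔT = 2.40×20.8×(249−480) = -11500 J.
Q = ΔU + W = -4430 J.

-4430 J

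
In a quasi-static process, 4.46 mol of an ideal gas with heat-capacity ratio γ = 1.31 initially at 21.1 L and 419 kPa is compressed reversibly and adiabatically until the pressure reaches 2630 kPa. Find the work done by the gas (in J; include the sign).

T₁ = P₁V₁/(nR) = 419×21.1/(4.46×8.314) = 238 K.
Adiabatic: T₂/T₁ = (P₂/P₁)^((γ−1)/γ) ⇒ T₂ = 238×(6.28)^0.237 = 368 K; V₂ = 5.19 L.
ΔU = nCvΔT = 4.46×26.8×(368−238) = 15500 J.
Q = 0 for an adiabatic process, so W = −ΔU = -15500 J.

-15500 J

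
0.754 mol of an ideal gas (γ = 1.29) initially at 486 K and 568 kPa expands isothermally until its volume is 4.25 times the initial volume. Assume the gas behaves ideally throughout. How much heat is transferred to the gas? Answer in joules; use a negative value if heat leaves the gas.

4410 J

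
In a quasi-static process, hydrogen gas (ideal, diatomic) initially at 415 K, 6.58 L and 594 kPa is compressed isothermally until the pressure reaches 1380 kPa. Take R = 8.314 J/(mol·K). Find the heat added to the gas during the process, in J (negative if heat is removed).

-3290 J

n = P₁V₁/(RT₁) = 594×6.58/(8.314×415) = 1.13 mol.
Isothermal: T stays 415 K; PV = const ⇒ V₂ = 2.83 L, P₂ = 1380 kPa.
ΔU = 0 (ideal gas, T constant).
W = nRT ln(V₂/V₁) = 1.13×8.314×415×ln(0.430) = -3290 J.
Q = ΔU + W = -3290 J.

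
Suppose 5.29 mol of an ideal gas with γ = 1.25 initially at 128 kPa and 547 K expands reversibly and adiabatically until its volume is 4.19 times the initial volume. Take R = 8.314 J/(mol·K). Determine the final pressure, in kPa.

V₁ = nRT₁/P₁ = 5.29×8.314×547/128 = 188 L.
Adiabatic: TV^(γ−1) = const ⇒ T₂ = 547×(0.239)^0.250 = 382 K; PV^γ = const ⇒ P₂ = 21.4 kPa.

21.4 kPa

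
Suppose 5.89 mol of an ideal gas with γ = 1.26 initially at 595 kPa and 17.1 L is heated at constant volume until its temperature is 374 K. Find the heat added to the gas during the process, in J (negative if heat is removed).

31300 J

T₁ = P₁V₁/(nR) = 595×17.1/(5.89×8.314) = 208 K.
Isochoric: V stays 17.1 L; P/T = const ⇒ T₂ = 374 K, P₂ = 1070 kPa.
W = 0 (no volume change).
ΔU = nCvΔT = 5.89×32.0×(374−208) = 31300 J.
Q = ΔU = 31300 J.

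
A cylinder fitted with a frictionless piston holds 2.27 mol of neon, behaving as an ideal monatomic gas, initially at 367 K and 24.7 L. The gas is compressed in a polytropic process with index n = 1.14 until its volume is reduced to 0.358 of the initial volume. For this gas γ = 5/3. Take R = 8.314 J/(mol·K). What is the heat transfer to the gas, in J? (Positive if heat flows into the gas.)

-6040 J

P₁ = nRT₁/V₁ = 2.27×8.314×367/24.7 = 280 kPa.
Polytropic n=1.14: T₂ = T₁(V₁/V₂)^(n−1) = 367×(2.79)^0.14 = 424 K; P₂ = P₁(V₁/V₂)^n = 904 kPa.
W = (P₁V₁−P₂V₂)/(n−1) = (280×24.7−904×8.84)/0.14 = -7650 J.
ΔU = nCvΔT = 2.27×12.5×(424−367) = 1610 J.
Q = ΔU + W = -6040 J.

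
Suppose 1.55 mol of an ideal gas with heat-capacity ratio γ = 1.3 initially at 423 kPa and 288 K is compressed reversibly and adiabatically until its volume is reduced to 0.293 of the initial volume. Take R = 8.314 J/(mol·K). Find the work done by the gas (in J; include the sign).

-5510 J

V₁ = nRT₁/P₁ = 1.55×8.314×288/423 = 8.77 L.
Adiabatic: TV^(γ−1) = const ⇒ T₂ = 288×(3.41)^0.300 = 416 K; PV^γ = const ⇒ P₂ = 2090 kPa.
ΔU = nCvΔT = 1.55×27.7×(416−288) = 5510 J.
Q = 0 for an adiabatic process, so W = −ΔU = -5510 J.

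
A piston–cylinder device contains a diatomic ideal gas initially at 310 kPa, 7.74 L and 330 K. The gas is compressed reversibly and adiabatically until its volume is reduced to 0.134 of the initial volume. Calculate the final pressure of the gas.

5170 kPa

Adiabatic: TV^(γ−1) = const ⇒ T₂ = 330×(7.46)^0.400 = 737 K; PV^γ = const ⇒ P₂ = 5170 kPa.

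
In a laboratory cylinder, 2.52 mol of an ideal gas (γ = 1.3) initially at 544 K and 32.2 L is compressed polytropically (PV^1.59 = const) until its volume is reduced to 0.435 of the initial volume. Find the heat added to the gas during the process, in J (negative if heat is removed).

P₁ = nRT₁/V₁ = 2.52×8.314×544/32.2 = 354 kPa.
Polytropic n=1.59: T₂ = T₁(V₁/V₂)^(n−1) = 544×(2.30)^0.59 = 889 K; P₂ = P₁(V₁/V₂)^n = 1330 kPa.
W = (P₁V₁−P₂V₂)/(n−1) = (354×32.2−1330×14.0)/0.59 = -12300 J.
ΔU = nCvΔT = 2.52×27.7×(889−544) = 24100 J.
Q = ΔU + W = 11800 J.

11800 J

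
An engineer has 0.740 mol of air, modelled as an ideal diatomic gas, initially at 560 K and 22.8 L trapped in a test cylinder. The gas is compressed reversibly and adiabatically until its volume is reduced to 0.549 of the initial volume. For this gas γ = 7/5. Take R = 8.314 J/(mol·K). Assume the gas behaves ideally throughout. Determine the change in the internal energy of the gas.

P₁ = nRT₁/V₁ = 0.740×8.314×560/22.8 = 151 kPa.
Adiabatic: TV^(γ−1) = const ⇒ T₂ = 560×(1.82)^0.400 = 712 K; PV^γ = const ⇒ P₂ = 350 kPa.
For an ideal gas ΔU = nCvΔT with Cv = (5/2)R = 20.8 J/(mol·K).
ΔU = 0.740×20.8×(712−560) = 2330 J.

2330 J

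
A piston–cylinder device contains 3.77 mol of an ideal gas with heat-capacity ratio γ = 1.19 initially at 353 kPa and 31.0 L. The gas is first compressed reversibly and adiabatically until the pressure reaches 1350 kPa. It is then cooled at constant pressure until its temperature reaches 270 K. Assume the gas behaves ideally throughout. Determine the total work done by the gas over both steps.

T₁ = P₁V₁/(nR) = 353×31.0/(3.77×8.314) = 349 K.
Step 1 — Adiabatic: T₂/T₁ = (P₂/P₁)^((γ−1)/γ) ⇒ T₂ = 349×(3.82)^0.160 = 433 K; V₂ = 10.0 L.
ΔU = nCvΔT = 3.77×43.8×(433−349) = 13800 J.
Q = 0 for an adiabatic process, so W = −ΔU = -13800 J.
State after step 1: P = 1350 kPa, V = 10.0 L, T = 433 K.
Step 2 — Isobaric: P stays 1350 kPa; V/T = const ⇒ T₂ = 270 K, V₂ = 6.27 L.
W = PΔV = 1350×(6.27−10.0) kPa·L = -5090 J.
ΔU = nCvΔT = 3.77×43.8×(270−433) = -26800 J.
Q = ΔU + W = nCpΔT = -31900 J.
Net over both steps: W = -18800 J, Q = -31900 J, ΔU = -13100 J.

-18800 J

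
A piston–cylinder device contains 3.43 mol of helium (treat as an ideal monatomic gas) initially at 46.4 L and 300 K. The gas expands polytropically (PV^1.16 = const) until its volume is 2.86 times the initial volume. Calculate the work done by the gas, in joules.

P₁ = nRT₁/V₁ = 3.43×8.314×300/46.4 = 184 kPa.
Polytropic n=1.16: T₂ = T₁(V₁/V₂)^(n−1) = 300×(0.350)^0.16 = 254 K; P₂ = P₁(V₁/V₂)^n = 54.5 kPa.
W = (P₁V₁−P₂V₂)/(n−1) = (184×46.4−54.5×133)/0.16 = 8270 J.

8270 J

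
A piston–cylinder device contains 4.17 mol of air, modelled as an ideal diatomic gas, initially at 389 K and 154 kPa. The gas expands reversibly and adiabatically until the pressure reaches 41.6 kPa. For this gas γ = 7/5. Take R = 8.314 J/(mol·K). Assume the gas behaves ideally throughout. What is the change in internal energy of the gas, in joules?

-10500 J

V₁ = nRT₁/P₁ = 4.17×8.314×389/154 = 87.6 L.
Adiabatic: T₂/T₁ = (P₂/P₁)^((γ−1)/γ) ⇒ T₂ = 389×(0.270)^0.286 = 268 K; V₂ = 223 L.
For an ideal gas ΔU = nCvΔT with Cv = (5/2)R = 20.8 J/(mol·K).
ΔU = 4.17×20.8×(268−389) = -10500 J.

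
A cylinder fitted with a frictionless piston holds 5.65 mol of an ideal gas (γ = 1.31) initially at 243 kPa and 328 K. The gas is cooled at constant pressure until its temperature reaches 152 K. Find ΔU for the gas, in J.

V₁ = nRT₁/P₁ = 5.65×8.314×328/243 = 63.4 L.
Isobaric: P stays 243 kPa; V/T = const ⇒ T₂ = 152 K, V₂ = 29.4 L.
For an ideal gas ΔU = nCvΔT with Cv = R/(γ−1) = 26.8 J/(mol·K).
ΔU = 5.65×26.8×(152−328) = -26700 J.

-26700 J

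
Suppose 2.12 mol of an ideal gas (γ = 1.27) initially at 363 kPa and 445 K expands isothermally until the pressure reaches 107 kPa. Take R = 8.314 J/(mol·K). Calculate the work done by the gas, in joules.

V₁ = nRT₁/P₁ = 2.12×8.314×445/363 = 21.6 L.
Isothermal: T stays 445 K; PV = const ⇒ V₂ = 73.3 L, P₂ = 107 kPa.
W = nRT ln(V₂/V₁) = 2.12×8.314×445×ln(3.39) = 9580 J.

9580 J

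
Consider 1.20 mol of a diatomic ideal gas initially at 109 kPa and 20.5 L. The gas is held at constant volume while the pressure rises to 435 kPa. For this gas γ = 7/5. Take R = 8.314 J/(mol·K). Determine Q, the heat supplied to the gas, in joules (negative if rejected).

16700 J

T₁ = P₁V₁/(nR) = 109×20.5/(1.20×8.314) = 224 K.
Isochoric: V stays 20.5 L; P/T = const ⇒ T₂ = 894 K, P₂ = 435 kPa.
W = 0 (no volume change).
ΔU = nCvΔT = 1.20×20.8×(894−224) = 16700 J.
Q = ΔU = 16700 J.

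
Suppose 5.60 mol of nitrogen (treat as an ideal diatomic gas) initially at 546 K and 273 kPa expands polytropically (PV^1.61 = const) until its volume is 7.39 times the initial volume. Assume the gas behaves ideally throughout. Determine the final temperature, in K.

V₁ = nRT₁/P₁ = 5.60×8.314×546/273 = 93.1 L.
Polytropic n=1.61: T₂ = T₁(V₁/V₂)^(n−1) = 546×(0.135)^0.61 = 161 K; P₂ = P₁(V₁/V₂)^n = 10.9 kPa.

161 K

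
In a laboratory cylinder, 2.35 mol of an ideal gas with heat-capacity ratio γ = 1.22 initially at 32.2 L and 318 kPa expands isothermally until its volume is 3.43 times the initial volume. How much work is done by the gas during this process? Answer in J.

T₁ = P₁V₁/(nR) = 318×32.2/(2.35×8.314) = 524 K.
Isothermal: T stays 524 K; PV = const ⇒ V₂ = 110 L, P₂ = 92.7 kPa.
W = nRT ln(V₂/V₁) = 2.35×8.314×524×ln(3.43) = 12600 J.

12600 J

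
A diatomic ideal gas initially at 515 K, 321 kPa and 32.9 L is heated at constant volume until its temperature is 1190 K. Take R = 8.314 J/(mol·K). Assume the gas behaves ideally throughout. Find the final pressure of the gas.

742 kPa

Isochoric: V stays 32.9 L; P/T = const ⇒ T₂ = 1190 K, P₂ = 742 kPa.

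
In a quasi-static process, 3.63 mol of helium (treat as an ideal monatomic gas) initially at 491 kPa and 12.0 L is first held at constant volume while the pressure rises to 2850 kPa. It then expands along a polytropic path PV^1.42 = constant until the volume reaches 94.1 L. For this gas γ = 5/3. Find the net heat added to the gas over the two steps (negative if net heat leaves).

59900 J

T₁ = P₁V₁/(nR) = 491×12.0/(3.63×8.314) = 195 K.
Step 1 — Isochoric: V stays 12.0 L; P/T = const ⇒ T₂ = 1130 K, P₂ = 2850 kPa.
W = 0 (no volume change).
ΔU = nCvΔT = 3.63×12.5×(1130−195) = 42500 J.
Q = ΔU = 42500 J.
State after step 1: P = 2850 kPa, V = 12.0 L, T = 1130 K.
Step 2 — Polytropic n=1.42: T₂ = T₁(V₁/V₂)^(n−1) = 1130×(0.128)^0.42 = 477 K; P₂ = P₁(V₁/V₂)^n = 153 kPa.
W = (P₁V₁−P₂V₂)/(n−1) = (2850×12.0−153×94.1)/0.42 = 47100 J.
ΔU = nCvΔT = 3.63×12.5×(477−1130) = -29700 J.
Q = ΔU + W = 17400 J.
Net over both steps: W = 47100 J, Q = 59900 J, ΔU = 12800 J.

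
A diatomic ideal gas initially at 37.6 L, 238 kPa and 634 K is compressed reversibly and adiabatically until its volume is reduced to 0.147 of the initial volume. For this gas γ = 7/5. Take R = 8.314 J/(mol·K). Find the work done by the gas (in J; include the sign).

n = P₁V₁/(RT₁) = 238×37.6/(8.314×634) = 1.70 mol.
Adiabatic: TV^(γ−1) = const ⇒ T₂ = 634×(6.80)^0.400 = 1370 K; PV^γ = const ⇒ P₂ = 3490 kPa.
ΔU = nCvΔT = 1.70×20.8×(1370−634) = 25800 J.
Q = 0 for an adiabatic process, so W = −ΔU = -25800 J.

-25800 J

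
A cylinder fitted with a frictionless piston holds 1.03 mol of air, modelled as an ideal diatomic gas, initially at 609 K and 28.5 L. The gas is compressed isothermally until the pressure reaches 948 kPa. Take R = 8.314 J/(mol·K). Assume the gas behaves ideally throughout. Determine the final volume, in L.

5.50 L

P₁ = nRT₁/V₁ = 1.03×8.314×609/28.5 = 183 kPa.
Isothermal: T stays 609 K; PV = const ⇒ V₂ = 5.50 L, P₂ = 948 kPa.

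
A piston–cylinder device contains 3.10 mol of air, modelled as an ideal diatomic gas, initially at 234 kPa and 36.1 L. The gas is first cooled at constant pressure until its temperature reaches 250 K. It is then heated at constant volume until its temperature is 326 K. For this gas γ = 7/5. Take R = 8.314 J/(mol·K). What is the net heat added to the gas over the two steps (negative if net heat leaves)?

-2120 J

T₁ = P₁V₁/(nR) = 234×36.1/(3.10×8.314) = 328 K.
Step 1 — Isobaric: P stays 234 kPa; V/T = const ⇒ T₂ = 250 K, V₂ = 27.5 L.
W = PΔV = 234×(27.5−36.1) kPa·L = -2000 J.
ΔU = nCvΔT = 3.10×20.8×(250−328) = -5010 J.
Q = ΔU + W = nCpΔT = -7010 J.
State after step 1: P = 234 kPa, V = 27.5 L, T = 250 K.
Step 2 — Isochoric: V stays 27.5 L; P/T = const ⇒ T₂ = 326 K, P₂ = 305 kPa.
W = 0 (no volume change).
ΔU = nCvΔT = 3.10×20.8×(326−250) = 4900 J.
Q = ΔU = 4900 J.
Net over both steps: W = -2000 J, Q = -2120 J, ΔU = -113 J.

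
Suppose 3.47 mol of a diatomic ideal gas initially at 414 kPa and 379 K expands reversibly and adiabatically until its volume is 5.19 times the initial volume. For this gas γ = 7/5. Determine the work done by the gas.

V₁ = nRT₁/P₁ = 3.47×8.314×379/414 = 26.4 L.
Adiabatic: TV^(γ−1) = const ⇒ T₂ = 379×(0.193)^0.400 = 196 K; PV^γ = const ⇒ P₂ = 41.3 kPa.
ΔU = nCvΔT = 3.47×20.8×(196−379) = -13200 J.
Q = 0 for an adiabatic process, so W = −ΔU = 13200 J.

13200 J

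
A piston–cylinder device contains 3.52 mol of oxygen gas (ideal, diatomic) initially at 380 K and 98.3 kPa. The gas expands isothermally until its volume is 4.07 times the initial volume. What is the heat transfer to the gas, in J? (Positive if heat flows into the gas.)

V₁ = nRT₁/P₁ = 3.52×8.314×380/98.3 = 113 L.
Isothermal: T stays 380 K; PV = const ⇒ V₂ = 460 L, P₂ = 24.2 kPa.
ΔU = 0 (ideal gas, T constant).
W = nRT ln(V₂/V₁) = 3.52×8.314×380×ln(4.07) = 15600 J.
Q = ΔU + W = 15600 J.

15600 J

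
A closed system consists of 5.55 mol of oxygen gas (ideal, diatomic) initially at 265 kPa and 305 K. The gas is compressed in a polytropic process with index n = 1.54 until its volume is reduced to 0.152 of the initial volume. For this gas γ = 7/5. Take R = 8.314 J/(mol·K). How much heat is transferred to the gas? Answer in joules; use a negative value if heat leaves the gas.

16100 J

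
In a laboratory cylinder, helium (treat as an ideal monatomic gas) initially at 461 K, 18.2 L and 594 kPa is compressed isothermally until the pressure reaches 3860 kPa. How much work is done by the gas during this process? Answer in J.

-20200 J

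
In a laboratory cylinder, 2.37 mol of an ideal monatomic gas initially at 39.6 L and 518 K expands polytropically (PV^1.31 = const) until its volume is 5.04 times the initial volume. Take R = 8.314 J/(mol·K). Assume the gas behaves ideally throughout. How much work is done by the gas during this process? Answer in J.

P₁ = nRT₁/V₁ = 2.37×8.314×518/39.6 = 258 kPa.
Polytropic n=1.31: T₂ = T₁(V₁/V₂)^(n−1) = 518×(0.198)^0.31 = 314 K; P₂ = P₁(V₁/V₂)^n = 31.0 kPa.
W = (P₁V₁−P₂V₂)/(n−1) = (258×39.6−31.0×200)/0.31 = 13000 J.

13000 J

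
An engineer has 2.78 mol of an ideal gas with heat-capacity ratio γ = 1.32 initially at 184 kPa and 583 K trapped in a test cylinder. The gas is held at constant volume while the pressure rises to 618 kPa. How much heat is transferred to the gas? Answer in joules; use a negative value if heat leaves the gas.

99300 J

V₁ = nRT₁/P₁ = 2.78×8.314×583/184 = 73.2 L.
Isochoric: V stays 73.2 L; P/T = const ⇒ T₂ = 1960 K, P₂ = 618 kPa.
W = 0 (no volume change).
ΔU = nCvΔT = 2.78×26.0×(1960−583) = 99300 J.
Q = ΔU = 99300 J.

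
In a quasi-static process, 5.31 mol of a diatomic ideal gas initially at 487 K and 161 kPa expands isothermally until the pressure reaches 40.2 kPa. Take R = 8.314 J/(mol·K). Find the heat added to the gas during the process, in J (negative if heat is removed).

29800 J

V₁ = nRT₁/P₁ = 5.31×8.314×487/161 = 134 L.
Isothermal: T stays 487 K; PV = const ⇒ V₂ = 535 L, P₂ = 40.2 kPa.
ΔU = 0 (ideal gas, T constant).
W = nRT ln(V₂/V₁) = 5.31×8.314×487×ln(4.00) = 29800 J.
Q = ΔU + W = 29800 J.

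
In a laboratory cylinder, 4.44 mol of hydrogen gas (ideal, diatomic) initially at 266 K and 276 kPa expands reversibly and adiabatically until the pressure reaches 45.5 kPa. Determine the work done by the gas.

9880 J

V₁ = nRT₁/P₁ = 4.44×8.314×266/276 = 35.6 L.
Adiabatic: T₂/T₁ = (P₂/P₁)^((γ−1)/γ) ⇒ T₂ = 266×(0.165)^0.286 = 159 K; V₂ = 129 L.
ΔU = nCvΔT = 4.44×20.8×(159−266) = -9880 J.
Q = 0 for an adiabatic process, so W = −ΔU = 9880 J.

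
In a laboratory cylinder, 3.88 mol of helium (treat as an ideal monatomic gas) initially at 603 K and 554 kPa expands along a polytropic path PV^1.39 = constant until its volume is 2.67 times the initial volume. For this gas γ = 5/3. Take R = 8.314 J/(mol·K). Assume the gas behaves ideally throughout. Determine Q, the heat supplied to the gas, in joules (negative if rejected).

V₁ = nRT₁/P₁ = 3.88×8.314×603/554 = 35.1 L.
Polytropic n=1.39: T₂ = T₁(V₁/V₂)^(n−1) = 603×(0.375)^0.39 = 411 K; P₂ = P₁(V₁/V₂)^n = 141 kPa.
W = (P₁V₁−P₂V₂)/(n−1) = (554×35.1−141×93.7)/0.39 = 15900 J.
ΔU = nCvΔT = 3.88×12.5×(411−603) = -9280 J.
Q = ΔU + W = 6590 J.

6590 J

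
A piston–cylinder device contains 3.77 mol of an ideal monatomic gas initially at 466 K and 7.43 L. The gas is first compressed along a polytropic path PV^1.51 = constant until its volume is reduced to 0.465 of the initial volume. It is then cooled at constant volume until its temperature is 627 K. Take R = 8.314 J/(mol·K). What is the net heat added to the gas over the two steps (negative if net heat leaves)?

P₁ = nRT₁/V₁ = 3.77×8.314×466/7.43 = 1970 kPa.
Step 1 — Polytropic n=1.51: T₂ = T₁(V₁/V₂)^(n−1) = 466×(2.15)^0.51 = 689 K; P₂ = P₁(V₁/V₂)^n = 6250 kPa.
W = (P₁V₁−P₂V₂)/(n−1) = (1970×7.43−6250×3.45)/0.51 = -13700 J.
ΔU = nCvΔT = 3.77×12.5×(689−466) = 10500 J.
Q = ΔU + W = -3220 J.
State after step 1: P = 6250 kPa, V = 3.45 L, T = 689 K.
Step 2 — Isochoric: V stays 3.45 L; P/T = const ⇒ T₂ = 627 K, P₂ = 5690 kPa.
W = 0 (no volume change).
ΔU = nCvΔT = 3.77×12.5×(627−689) = -2900 J.
Q = ΔU = -2900 J.
Net over both steps: W = -13700 J, Q = -6110 J, ΔU = 7570 J.

-6110 J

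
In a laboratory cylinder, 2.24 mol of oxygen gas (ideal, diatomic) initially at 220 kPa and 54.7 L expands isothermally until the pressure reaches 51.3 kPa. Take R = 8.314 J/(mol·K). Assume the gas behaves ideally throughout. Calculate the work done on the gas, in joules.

-17500 J

T₁ = P₁V₁/(nR) = 220×54.7/(2.24×8.314) = 646 K.
Isothermal: T stays 646 K; PV = const ⇒ V₂ = 235 L, P₂ = 51.3 kPa.
W = nRT ln(V₂/V₁) = 2.24×8.314×646×ln(4.29) = 17500 J.
Work done on the gas = −W_by = -17500 J.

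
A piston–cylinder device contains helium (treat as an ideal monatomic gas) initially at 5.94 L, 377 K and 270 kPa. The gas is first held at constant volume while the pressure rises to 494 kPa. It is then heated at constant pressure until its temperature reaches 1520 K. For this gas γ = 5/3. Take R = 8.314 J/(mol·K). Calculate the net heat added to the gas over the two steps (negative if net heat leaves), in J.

10800 J

n = P₁V₁/(RT₁) = 270×5.94/(8.314×377) = 0.512 mol.
Step 1 — Isochoric: V stays 5.94 L; P/T = const ⇒ T₂ = 690 K, P₂ = 494 kPa.
W = 0 (no volume change).
ΔU = nCvΔT = 0.512×12.5×(690−377) = 2000 J.
Q = ΔU = 2000 J.
State after step 1: P = 494 kPa, V = 5.94 L, T = 690 K.
Step 2 — Isobaric: P stays 494 kPa; V/T = const ⇒ T₂ = 1520 K, V₂ = 13.1 L.
W = PΔV = 494×(13.1−5.94) kPa·L = 3530 J.
ΔU = nCvΔT = 0.512×12.5×(1520−690) = 5300 J.
Q = ΔU + W = nCpΔT = 8830 J.
Net over both steps: W = 3530 J, Q = 10800 J, ΔU = 7290 J.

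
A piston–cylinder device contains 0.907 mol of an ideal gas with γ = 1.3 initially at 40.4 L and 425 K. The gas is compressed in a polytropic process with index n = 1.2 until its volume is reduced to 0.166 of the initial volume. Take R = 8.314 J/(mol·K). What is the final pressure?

684 kPa

P₁ = nRT₁/V₁ = 0.907×8.314×425/40.4 = 79.3 kPa.
Polytropic n=1.2: T₂ = T₁(V₁/V₂)^(n−1) = 425×(6.02)^0.20 = 609 K; P₂ = P₁(V₁/V₂)^n = 684 kPa.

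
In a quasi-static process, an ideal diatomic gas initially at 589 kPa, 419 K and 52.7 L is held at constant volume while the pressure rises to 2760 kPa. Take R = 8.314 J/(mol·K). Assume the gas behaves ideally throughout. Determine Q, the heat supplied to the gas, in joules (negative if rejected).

n = P₁V₁/(RT₁) = 589×52.7/(8.314×419) = 8.91 mol.
Isochoric: V stays 52.7 L; P/T = const ⇒ T₂ = 1960 K, P₂ = 2760 kPa.
W = 0 (no volume change).
ΔU = nCvΔT = 8.91×20.8×(1960−419) = 286000 J.
Q = ΔU = 286000 J.

286000 J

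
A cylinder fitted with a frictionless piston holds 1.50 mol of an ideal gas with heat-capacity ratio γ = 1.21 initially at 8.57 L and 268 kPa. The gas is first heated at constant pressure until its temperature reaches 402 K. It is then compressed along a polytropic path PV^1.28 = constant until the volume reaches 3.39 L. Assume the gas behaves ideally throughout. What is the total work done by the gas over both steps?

T₁ = P₁V₁/(nR) = 268×8.57/(1.50×8.314) = 184 K.
Step 1 — Isobaric: P stays 268 kPa; V/T = const ⇒ T₂ = 402 K, V₂ = 18.7 L.
W = PΔV = 268×(18.7−8.57) kPa·L = 2720 J.
ΔU = nCvΔT = 1.50×39.6×(402−184) = 12900 J.
Q = ΔU + W = nCpΔT = 15700 J.
State after step 1: P = 268 kPa, V = 18.7 L, T = 402 K.
Step 2 — Polytropic n=1.28: T₂ = T₁(V₁/V₂)^(n−1) = 402×(5.52)^0.28 = 649 K; P₂ = P₁(V₁/V₂)^n = 2390 kPa.
W = (P₁V₁−P₂V₂)/(n−1) = (268×18.7−2390×3.39)/0.28 = -11000 J.
ΔU = nCvΔT = 1.50×39.6×(649−402) = 14600 J.
Q = ΔU + W = 3660 J.
Net over both steps: W = -8260 J, Q = 19300 J, ΔU = 27600 J.

-8260 J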